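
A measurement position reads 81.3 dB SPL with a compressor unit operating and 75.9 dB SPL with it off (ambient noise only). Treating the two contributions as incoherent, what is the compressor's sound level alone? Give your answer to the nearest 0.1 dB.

79.8 dB SPL

Subtract intensities: L_src = 10·log₁₀(10^(L_total/10) − 10^(L_bg/10)).
L_src = 10·log₁₀(10^(81.3/10) − 10^(75.9/10)) = 10·log₁₀(95990000) = 79.8 dB SPL.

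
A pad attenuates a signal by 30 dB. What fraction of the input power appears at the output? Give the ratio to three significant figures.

Power ratio = 10^(dB/10).
10^(-30/10) = 10^(-3.000) = 0.00100.

0.00100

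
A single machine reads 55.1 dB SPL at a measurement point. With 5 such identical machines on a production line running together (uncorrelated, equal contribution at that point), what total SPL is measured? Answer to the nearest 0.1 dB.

62.1 dB SPL

5 equal incoherent sources raise the level by 10·log₁₀(5) = 6.99 dB.
L_total = 55.1 + 6.99 = 62.1 dB SPL.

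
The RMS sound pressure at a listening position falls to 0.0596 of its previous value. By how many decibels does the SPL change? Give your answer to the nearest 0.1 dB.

-24.5 dB

SPL change from a pressure ratio uses the 20·log₁₀ form:
20·log₁₀(0.0596) = -24.5 dB.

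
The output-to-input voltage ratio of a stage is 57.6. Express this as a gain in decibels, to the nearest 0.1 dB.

Voltage is an amplitude quantity, so gain = 20·log₁₀(V_out/V_in).
20·log₁₀(57.6) = 35.2 dB.

35.2 dB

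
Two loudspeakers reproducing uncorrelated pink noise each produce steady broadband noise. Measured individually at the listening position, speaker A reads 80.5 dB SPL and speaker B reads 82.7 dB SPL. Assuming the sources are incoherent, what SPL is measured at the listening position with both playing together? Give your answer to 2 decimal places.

Add the sources as powers (linear), then convert back to dB:
L_total = 10·log₁₀(10^(80.5/10) + 10^(82.7/10)) = 10·log₁₀(298400000) = 84.75 dB SPL.

84.75 dB SPL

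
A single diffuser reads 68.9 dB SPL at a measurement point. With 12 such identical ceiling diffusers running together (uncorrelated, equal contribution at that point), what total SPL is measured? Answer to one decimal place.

79.7 dB SPL

12 equal incoherent sources raise the level by 10·log₁₀(12) = 10.79 dB.
L_total = 68.9 + 10.79 = 79.7 dB SPL.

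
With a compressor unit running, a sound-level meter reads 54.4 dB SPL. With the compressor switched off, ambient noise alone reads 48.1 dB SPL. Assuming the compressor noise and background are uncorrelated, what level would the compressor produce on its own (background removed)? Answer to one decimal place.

Remove the background by subtracting linear intensities:
L_src = 10·log₁₀(10^(54.4/10) − 10^(48.1/10)) = 10·log₁₀(210900) = 53.2 dB SPL.

53.2 dB SPL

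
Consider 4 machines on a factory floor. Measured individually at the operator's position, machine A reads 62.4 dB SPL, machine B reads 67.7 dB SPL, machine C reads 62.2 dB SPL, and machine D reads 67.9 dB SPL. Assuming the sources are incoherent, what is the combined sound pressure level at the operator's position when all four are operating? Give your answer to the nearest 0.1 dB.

71.9 dB SPL

Uncorrelated sources add in intensity (power), not in dB.
L_total = 10·log₁₀(10^(62.4/10) + 10^(67.7/10) + 10^(62.2/10) + 10^(67.9/10)) = 10·log₁₀(15450000) = 71.9 dB SPL.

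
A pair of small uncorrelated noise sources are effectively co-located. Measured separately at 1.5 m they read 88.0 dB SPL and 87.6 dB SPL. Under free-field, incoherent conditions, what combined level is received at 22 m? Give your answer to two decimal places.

Combined at 1.5 m: 10·log₁₀(10^(88.0/10)+10^(87.6/10)) = 90.815 dB SPL.
Then apply −20·log₁₀(22/1.5) = -23.327 dB → 67.49 dB SPL.

67.49 dB SPL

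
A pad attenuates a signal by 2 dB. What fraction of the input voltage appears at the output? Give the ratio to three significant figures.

Voltage ratio = 10^(dB/20).
10^(-2/20) = 10^(-0.1000) = 0.794.

0.794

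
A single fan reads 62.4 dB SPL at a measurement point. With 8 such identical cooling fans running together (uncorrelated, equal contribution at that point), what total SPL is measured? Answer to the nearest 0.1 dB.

71.4 dB SPL

8 equal incoherent sources raise the level by 10·log₁₀(8) = 9.03 dB.
L_total = 62.4 + 9.03 = 71.4 dB SPL.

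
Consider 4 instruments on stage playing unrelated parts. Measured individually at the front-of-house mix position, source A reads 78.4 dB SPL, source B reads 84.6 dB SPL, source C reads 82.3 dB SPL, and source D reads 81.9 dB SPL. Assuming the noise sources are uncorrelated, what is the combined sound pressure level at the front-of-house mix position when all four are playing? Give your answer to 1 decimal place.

88.3 dB SPL

Incoherent sources sum as intensities:
L_total = 10·log₁₀(10^(78.4/10) + 10^(84.6/10) + 10^(82.3/10) + 10^(81.9/10)) = 10·log₁₀(682300000) = 88.3 dB SPL.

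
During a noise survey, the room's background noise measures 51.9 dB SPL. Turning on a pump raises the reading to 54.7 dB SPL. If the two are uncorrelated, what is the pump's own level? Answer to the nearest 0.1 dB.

Background correction is a power subtraction:
L_src = 10·log₁₀(10^(54.7/10) − 10^(51.9/10)) = 10·log₁₀(140200) = 51.5 dB SPL.

51.5 dB SPL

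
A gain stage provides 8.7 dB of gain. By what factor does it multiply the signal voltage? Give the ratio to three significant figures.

Voltage ratio = 10^(dB/20).
10^(8.7/20) = 10^(0.4350) = 2.72.

2.72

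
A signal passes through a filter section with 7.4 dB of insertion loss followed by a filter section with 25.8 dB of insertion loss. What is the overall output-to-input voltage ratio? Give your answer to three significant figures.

Net gain = (−7.4) + (−25.8) = -33.2 dB.
Voltage ratio = 10^(-33.2/20) = 0.0219.

0.0219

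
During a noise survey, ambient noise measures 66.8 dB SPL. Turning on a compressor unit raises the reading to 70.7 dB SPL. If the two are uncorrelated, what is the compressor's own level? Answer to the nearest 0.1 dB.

Background correction is a power subtraction:
L_src = 10·log₁₀(10^(70.7/10) − 10^(66.8/10)) = 10·log₁₀(6963000) = 68.4 dB SPL.

68.4 dB SPL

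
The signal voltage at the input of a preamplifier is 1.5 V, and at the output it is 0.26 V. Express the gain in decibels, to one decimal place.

-15.2 dB

Voltage is an amplitude quantity, so gain = 20·log₁₀(V_out/V_in).
20·log₁₀(0.26/1.5) = 20·log₁₀(0.1733) = -15.2 dB.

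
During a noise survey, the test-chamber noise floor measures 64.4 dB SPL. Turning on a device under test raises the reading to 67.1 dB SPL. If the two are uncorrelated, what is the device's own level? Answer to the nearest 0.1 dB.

63.8 dB SPL

Remove the background by subtracting linear intensities:
L_src = 10·log₁₀(10^(67.1/10) − 10^(64.4/10)) = 10·log₁₀(2374000) = 63.8 dB SPL.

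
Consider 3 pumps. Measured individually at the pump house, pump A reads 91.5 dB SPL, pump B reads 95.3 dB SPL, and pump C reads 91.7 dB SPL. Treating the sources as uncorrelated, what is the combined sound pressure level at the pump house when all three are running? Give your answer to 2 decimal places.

97.98 dB SPL

Uncorrelated sources add in intensity (power), not in dB.
L_total = 10·log₁₀(10^(91.5/10) + 10^(95.3/10) + 10^(91.7/10)) = 10·log₁₀(6280000000) = 97.98 dB SPL.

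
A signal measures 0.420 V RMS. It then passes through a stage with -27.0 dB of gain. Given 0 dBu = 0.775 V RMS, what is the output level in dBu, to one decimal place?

-32.3 dBu

Input level: 20·log₁₀(0.420/0.775) = -5.32 dBu.
Output: -5.32 − 27.0 = -32.3 dBu.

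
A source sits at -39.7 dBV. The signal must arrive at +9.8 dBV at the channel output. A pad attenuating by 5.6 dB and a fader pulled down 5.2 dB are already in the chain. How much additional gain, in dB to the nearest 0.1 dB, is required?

The required make-up gain is the shortfall in the dB sum.
G = +9.8 − (-39.7) + 5.6 + 5.2 = 60.3 dB.

60.3 dB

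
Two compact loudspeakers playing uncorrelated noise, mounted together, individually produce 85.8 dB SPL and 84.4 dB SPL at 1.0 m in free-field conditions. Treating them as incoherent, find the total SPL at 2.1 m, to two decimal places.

81.72 dB SPL

Combined at 1.0 m: 10·log₁₀(10^(85.8/10)+10^(84.4/10)) = 88.166 dB SPL.
Then apply −20·log₁₀(2.1/1.0) = -6.444 dB → 81.72 dB SPL.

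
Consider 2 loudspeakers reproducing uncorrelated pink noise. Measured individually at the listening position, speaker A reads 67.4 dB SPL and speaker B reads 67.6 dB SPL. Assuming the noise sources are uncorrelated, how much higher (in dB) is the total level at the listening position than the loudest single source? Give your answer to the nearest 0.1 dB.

2.9 dB

Uncorrelated sources add in intensity (power), not in dB.
L_total = 10·log₁₀(10^(67.4/10) + 10^(67.6/10)) = 70.51 dB SPL.
Excess over the loudest (67.6 dB): 70.51 − 67.6 = 2.9 dB.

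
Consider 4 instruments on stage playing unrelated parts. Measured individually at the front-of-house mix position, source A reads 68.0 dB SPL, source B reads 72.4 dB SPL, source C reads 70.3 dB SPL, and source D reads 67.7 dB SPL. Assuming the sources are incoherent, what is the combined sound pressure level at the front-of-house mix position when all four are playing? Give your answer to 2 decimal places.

76.05 dB SPL

Incoherent sources sum as intensities:
L_total = 10·log₁₀(10^(68.0/10) + 10^(72.4/10) + 10^(70.3/10) + 10^(67.7/10)) = 10·log₁₀(40290000) = 76.05 dB SPL.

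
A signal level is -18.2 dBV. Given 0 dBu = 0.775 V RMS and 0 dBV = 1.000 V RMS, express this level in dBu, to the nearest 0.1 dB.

-16.0 dBu

The offset between the scales is 20·log₁₀(0.775/1.000) = −2.214 dB.
So dBu = -18.2 + 2.214 = -16.0 dBu.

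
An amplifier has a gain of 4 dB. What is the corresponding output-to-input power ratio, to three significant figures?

2.51

Power ratio = 10^(dB/10).
10^(4/10) = 10^(0.4000) = 2.51.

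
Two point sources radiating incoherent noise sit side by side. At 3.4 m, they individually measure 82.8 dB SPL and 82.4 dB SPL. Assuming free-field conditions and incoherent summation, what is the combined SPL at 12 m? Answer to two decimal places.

74.66 dB SPL

Combined at 3.4 m: 10·log₁₀(10^(82.8/10)+10^(82.4/10)) = 85.615 dB SPL.
Then apply −20·log₁₀(12/3.4) = -10.954 dB → 74.66 dB SPL.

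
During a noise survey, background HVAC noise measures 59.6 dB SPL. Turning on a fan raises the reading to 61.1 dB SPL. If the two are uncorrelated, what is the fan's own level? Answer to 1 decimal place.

Subtract intensities: L_src = 10·log₁₀(10^(L_total/10) − 10^(L_bg/10)).
L_src = 10·log₁₀(10^(61.1/10) − 10^(59.6/10)) = 10·log₁₀(376200) = 55.8 dB SPL.

55.8 dB SPL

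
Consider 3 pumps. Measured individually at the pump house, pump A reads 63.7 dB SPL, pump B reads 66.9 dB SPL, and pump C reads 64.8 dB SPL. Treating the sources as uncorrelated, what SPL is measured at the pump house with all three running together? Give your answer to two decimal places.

70.11 dB SPL

Uncorrelated sources add in intensity (power), not in dB.
L_total = 10·log₁₀(10^(63.7/10) + 10^(66.9/10) + 10^(64.8/10)) = 10·log₁₀(10260000) = 70.11 dB SPL.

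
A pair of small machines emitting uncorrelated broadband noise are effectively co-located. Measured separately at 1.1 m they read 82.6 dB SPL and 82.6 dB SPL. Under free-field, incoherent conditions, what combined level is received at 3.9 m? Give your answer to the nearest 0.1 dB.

74.6 dB SPL

Combined at 1.1 m: 10·log₁₀(10^(82.6/10)+10^(82.6/10)) = 85.61 dB SPL.
Then apply −20·log₁₀(3.9/1.1) = -10.99 dB → 74.6 dB SPL.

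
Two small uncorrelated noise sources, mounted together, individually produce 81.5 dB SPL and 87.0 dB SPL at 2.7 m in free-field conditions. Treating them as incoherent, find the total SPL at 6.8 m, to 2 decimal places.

80.06 dB SPL

Combined at 2.7 m: 10·log₁₀(10^(81.5/10)+10^(87.0/10)) = 88.078 dB SPL.
Then apply −20·log₁₀(6.8/2.7) = -8.023 dB → 80.06 dB SPL.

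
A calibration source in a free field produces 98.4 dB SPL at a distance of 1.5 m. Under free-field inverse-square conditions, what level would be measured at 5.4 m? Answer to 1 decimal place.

Free-field point source: level drops by 20·log₁₀ of the distance ratio.
ΔL = −20·log₁₀(5.4/1.5) = -11.13 dB, so L₂ = 98.4 + (-11.13) = 87.3 dB SPL.

87.3 dB SPL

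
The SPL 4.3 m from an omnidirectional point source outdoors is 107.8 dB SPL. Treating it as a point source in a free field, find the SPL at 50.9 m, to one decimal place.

For a point source in a free field, ΔL = −20·log₁₀(d₂/d₁).
ΔL = −20·log₁₀(50.9/4.3) = -21.46 dB, so L₂ = 107.8 + (-21.46) = 86.3 dB SPL.

86.3 dB SPL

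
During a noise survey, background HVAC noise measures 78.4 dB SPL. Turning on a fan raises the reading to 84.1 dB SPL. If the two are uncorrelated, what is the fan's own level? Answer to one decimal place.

82.7 dB SPL

Remove the background by subtracting linear intensities:
L_src = 10·log₁₀(10^(84.1/10) − 10^(78.4/10)) = 10·log₁₀(187900000) = 82.7 dB SPL.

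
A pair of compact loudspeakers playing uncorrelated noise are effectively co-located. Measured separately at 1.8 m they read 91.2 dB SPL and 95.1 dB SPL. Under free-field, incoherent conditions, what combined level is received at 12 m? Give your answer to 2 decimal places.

Combined at 1.8 m: 10·log₁₀(10^(91.2/10)+10^(95.1/10)) = 96.584 dB SPL.
Then apply −20·log₁₀(12/1.8) = -16.478 dB → 80.11 dB SPL.

80.11 dB SPL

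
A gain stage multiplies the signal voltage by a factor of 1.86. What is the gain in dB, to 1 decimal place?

5.4 dB

For a voltage ratio, dB = 20·log₁₀(V₂/V₁).
20·log₁₀(1.86) = 5.4 dB.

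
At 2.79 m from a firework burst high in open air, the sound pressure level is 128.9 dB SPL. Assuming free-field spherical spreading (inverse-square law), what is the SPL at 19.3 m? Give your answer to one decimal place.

112.1 dB SPL

For a point source in a free field, ΔL = −20·log₁₀(d₂/d₁).
ΔL = −20·log₁₀(19.3/2.79) = -16.80 dB, so L₂ = 128.9 + (-16.80) = 112.1 dB SPL.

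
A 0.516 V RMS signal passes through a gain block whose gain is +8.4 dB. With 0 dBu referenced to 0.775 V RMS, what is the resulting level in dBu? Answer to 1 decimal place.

+4.9 dBu

Input level: 20·log₁₀(0.516/0.775) = -3.53 dBu.
Output: -3.53 + 8.4 = +4.9 dBu.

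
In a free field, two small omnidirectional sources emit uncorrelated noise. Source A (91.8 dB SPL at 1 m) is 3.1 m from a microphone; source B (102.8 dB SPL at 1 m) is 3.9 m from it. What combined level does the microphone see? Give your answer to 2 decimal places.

At the listener: L_A = 91.8 − 20·log₁₀(3.1) = 81.973 dB; L_B = 102.8 − 20·log₁₀(3.9) = 90.979 dB.
Combined: 10·log₁₀(10^(81.973/10)+10^(90.979/10)) = 91.49 dB SPL.

91.49 dB SPL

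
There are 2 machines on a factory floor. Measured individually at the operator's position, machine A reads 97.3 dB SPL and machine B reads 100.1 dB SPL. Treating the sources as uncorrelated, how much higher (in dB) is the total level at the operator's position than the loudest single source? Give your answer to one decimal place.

1.8 dB

Incoherent sources sum as intensities:
L_total = 10·log₁₀(10^(97.3/10) + 10^(100.1/10)) = 101.93 dB SPL.
Excess over the loudest (100.1 dB): 101.93 − 100.1 = 1.8 dB.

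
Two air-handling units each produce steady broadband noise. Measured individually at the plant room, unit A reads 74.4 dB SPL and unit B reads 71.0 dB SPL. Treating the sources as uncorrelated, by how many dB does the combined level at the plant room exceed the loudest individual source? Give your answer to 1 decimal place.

1.6 dB

Incoherent sources sum as intensities:
L_total = 10·log₁₀(10^(74.4/10) + 10^(71.0/10)) = 76.03 dB SPL.
Excess over the loudest (74.4 dB): 76.03 − 74.4 = 1.6 dB.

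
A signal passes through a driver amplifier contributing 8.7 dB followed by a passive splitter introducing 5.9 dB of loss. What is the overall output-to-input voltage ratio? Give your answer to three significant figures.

1.38

Net gain = 8.7 + (−5.9) = 2.8 dB.
Voltage ratio = 10^(2.8/20) = 1.38.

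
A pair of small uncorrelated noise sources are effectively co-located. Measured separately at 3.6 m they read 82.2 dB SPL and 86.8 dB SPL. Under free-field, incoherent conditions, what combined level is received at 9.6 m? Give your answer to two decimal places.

Combined at 3.6 m: 10·log₁₀(10^(82.2/10)+10^(86.8/10)) = 88.093 dB SPL.
Then apply −20·log₁₀(9.6/3.6) = -8.519 dB → 79.57 dB SPL.

79.57 dB SPL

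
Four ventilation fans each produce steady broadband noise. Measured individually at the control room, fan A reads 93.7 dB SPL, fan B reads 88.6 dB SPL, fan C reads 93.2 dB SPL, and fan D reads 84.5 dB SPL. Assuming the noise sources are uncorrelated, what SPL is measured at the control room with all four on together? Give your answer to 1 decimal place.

97.4 dB SPL

Add the sources as powers (linear), then convert back to dB:
L_total = 10·log₁₀(10^(93.7/10) + 10^(88.6/10) + 10^(93.2/10) + 10^(84.5/10)) = 10·log₁₀(5440000000) = 97.4 dB SPL.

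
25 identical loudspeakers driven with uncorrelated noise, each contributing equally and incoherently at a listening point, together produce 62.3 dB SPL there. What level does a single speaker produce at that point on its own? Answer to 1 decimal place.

25 equal incoherent sources add 10·log₁₀(25) = 13.98 dB over one source.
L_one = 62.3 − 13.98 = 48.3 dB SPL.

48.3 dB SPL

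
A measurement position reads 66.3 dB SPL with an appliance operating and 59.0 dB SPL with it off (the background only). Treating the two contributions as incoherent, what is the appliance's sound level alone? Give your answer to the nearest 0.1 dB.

65.4 dB SPL

Background correction is a power subtraction:
L_src = 10·log₁₀(10^(66.3/10) − 10^(59.0/10)) = 10·log₁₀(3471000) = 65.4 dB SPL.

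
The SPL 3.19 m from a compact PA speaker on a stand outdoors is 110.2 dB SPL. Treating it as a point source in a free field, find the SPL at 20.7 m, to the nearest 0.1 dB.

94.0 dB SPL

Inverse-square spreading gives ΔL = −20·log₁₀(d₂/d₁).
ΔL = −20·log₁₀(20.7/3.19) = -16.24 dB, so L₂ = 110.2 + (-16.24) = 94.0 dB SPL.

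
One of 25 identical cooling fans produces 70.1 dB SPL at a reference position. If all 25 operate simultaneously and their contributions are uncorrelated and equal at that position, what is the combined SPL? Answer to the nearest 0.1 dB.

84.1 dB SPL

25 equal incoherent sources raise the level by 10·log₁₀(25) = 13.98 dB.
L_total = 70.1 + 13.98 = 84.1 dB SPL.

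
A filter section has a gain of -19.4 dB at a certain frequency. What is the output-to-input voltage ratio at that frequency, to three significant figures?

Voltage ratio = 10^(dB/20).
10^(-19.4/20) = 10^(-0.9700) = 0.107.

0.107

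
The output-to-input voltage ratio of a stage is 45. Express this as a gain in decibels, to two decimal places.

33.06 dB

For a voltage ratio, dB = 20·log₁₀(V₂/V₁).
20·log₁₀(45) = 33.06 dB.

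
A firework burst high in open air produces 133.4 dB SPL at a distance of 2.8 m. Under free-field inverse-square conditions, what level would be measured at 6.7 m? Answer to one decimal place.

Inverse-square spreading gives ΔL = −20·log₁₀(d₂/d₁).
ΔL = −20·log₁₀(6.7/2.8) = -7.58 dB, so L₂ = 133.4 + (-7.58) = 125.8 dB SPL.

125.8 dB SPL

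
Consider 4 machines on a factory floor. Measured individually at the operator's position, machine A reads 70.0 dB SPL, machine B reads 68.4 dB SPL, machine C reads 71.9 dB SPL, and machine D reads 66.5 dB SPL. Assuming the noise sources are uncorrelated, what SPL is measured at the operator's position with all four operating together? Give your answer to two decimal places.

Uncorrelated sources add in intensity (power), not in dB.
L_total = 10·log₁₀(10^(70.0/10) + 10^(68.4/10) + 10^(71.9/10) + 10^(66.5/10)) = 10·log₁₀(36870000) = 75.67 dB SPL.

75.67 dB SPL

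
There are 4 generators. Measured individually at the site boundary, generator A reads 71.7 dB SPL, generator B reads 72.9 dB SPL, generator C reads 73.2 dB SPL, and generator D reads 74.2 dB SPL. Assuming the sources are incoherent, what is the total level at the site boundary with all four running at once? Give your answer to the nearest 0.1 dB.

Incoherent sources sum as intensities:
L_total = 10·log₁₀(10^(71.7/10) + 10^(72.9/10) + 10^(73.2/10) + 10^(74.2/10)) = 10·log₁₀(81490000) = 79.1 dB SPL.

79.1 dB SPL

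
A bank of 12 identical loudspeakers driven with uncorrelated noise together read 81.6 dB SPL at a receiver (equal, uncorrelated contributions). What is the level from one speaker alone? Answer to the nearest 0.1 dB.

70.8 dB SPL

12 equal incoherent sources add 10·log₁₀(12) = 10.79 dB over one source.
L_one = 81.6 − 10.79 = 70.8 dB SPL.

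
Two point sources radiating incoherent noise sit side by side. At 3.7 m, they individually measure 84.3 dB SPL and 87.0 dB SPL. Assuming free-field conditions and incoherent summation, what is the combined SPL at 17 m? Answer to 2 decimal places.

Combined at 3.7 m: 10·log₁₀(10^(84.3/10)+10^(87.0/10)) = 88.867 dB SPL.
Then apply −20·log₁₀(17/3.7) = -13.245 dB → 75.62 dB SPL.

75.62 dB SPL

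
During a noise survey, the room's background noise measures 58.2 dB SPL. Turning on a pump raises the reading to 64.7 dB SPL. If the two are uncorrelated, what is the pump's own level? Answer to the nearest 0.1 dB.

Background correction is a power subtraction:
L_src = 10·log₁₀(10^(64.7/10) − 10^(58.2/10)) = 10·log₁₀(2291000) = 63.6 dB SPL.

63.6 dB SPL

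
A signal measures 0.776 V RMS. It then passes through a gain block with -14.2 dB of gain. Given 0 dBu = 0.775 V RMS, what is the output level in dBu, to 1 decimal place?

-14.2 dBu

Input level: 20·log₁₀(0.776/0.775) = 0.01 dBu.
Output: 0.01 − 14.2 = -14.2 dBu.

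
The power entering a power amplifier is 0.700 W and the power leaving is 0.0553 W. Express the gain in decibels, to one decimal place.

-11.0 dB

Power is a power quantity, so gain = 10·log₁₀(P_out/P_in).
10·log₁₀(0.0553/0.700) = 10·log₁₀(0.07900) = -11.0 dB.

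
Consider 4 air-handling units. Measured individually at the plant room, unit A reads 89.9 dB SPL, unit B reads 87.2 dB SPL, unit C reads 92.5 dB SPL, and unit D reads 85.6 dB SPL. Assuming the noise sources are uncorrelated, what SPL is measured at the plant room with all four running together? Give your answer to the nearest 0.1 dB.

Incoherent sources sum as intensities:
L_total = 10·log₁₀(10^(89.9/10) + 10^(87.2/10) + 10^(92.5/10) + 10^(85.6/10)) = 10·log₁₀(3643000000) = 95.6 dB SPL.

95.6 dB SPL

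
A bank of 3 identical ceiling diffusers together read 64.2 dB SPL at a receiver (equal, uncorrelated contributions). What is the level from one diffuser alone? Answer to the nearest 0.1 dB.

3 equal incoherent sources add 10·log₁₀(3) = 4.77 dB over one source.
L_one = 64.2 − 4.77 = 59.4 dB SPL.

59.4 dB SPL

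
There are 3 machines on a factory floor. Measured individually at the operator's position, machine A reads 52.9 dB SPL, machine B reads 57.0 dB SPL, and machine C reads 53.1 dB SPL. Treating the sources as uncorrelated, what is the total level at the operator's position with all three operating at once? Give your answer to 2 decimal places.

59.54 dB SPL

Add the sources as powers (linear), then convert back to dB:
L_total = 10·log₁₀(10^(52.9/10) + 10^(57.0/10) + 10^(53.1/10)) = 10·log₁₀(900300) = 59.54 dB SPL.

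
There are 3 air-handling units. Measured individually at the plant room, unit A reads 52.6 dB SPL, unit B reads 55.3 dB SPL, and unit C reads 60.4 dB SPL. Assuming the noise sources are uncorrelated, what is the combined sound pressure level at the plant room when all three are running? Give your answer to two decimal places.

Incoherent sources sum as intensities:
L_total = 10·log₁₀(10^(52.6/10) + 10^(55.3/10) + 10^(60.4/10)) = 10·log₁₀(1617000) = 62.09 dB SPL.

62.09 dB SPL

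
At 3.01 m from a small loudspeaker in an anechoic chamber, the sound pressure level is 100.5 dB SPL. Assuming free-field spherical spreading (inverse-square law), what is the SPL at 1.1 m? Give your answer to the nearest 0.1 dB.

Free-field point source: level drops by 20·log₁₀ of the distance ratio.
ΔL = −20·log₁₀(1.1/3.01) = 8.74 dB, so L₂ = 100.5 + (8.74) = 109.2 dB SPL.

109.2 dB SPL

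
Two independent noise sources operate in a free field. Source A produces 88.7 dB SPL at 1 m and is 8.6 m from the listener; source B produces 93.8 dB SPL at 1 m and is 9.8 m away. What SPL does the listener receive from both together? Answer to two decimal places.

75.44 dB SPL

At the listener: L_A = 88.7 − 20·log₁₀(8.6) = 70.010 dB; L_B = 93.8 − 20·log₁₀(9.8) = 73.975 dB.
Combined: 10·log₁₀(10^(70.010/10)+10^(73.975/10)) = 75.44 dB SPL.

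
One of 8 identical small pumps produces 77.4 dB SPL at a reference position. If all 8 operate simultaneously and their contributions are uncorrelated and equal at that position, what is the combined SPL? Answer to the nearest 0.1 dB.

86.4 dB SPL

8 equal incoherent sources raise the level by 10·log₁₀(8) = 9.03 dB.
L_total = 77.4 + 9.03 = 86.4 dB SPL.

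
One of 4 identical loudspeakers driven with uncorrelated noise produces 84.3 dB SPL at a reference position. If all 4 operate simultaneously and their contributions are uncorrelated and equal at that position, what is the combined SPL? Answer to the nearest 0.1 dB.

90.3 dB SPL

4 equal incoherent sources raise the level by 10·log₁₀(4) = 6.02 dB.
L_total = 84.3 + 6.02 = 90.3 dB SPL.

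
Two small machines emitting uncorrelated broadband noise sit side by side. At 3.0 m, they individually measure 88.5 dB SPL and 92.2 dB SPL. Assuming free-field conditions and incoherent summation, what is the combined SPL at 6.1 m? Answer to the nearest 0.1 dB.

87.6 dB SPL

Combined at 3.0 m: 10·log₁₀(10^(88.5/10)+10^(92.2/10)) = 93.74 dB SPL.
Then apply −20·log₁₀(6.1/3.0) = -6.16 dB → 87.6 dB SPL.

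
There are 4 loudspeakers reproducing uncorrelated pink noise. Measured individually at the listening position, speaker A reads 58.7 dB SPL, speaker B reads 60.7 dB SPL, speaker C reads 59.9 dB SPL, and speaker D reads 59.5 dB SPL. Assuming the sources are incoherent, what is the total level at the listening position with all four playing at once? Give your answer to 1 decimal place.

Add the sources as powers (linear), then convert back to dB:
L_total = 10·log₁₀(10^(58.7/10) + 10^(60.7/10) + 10^(59.9/10) + 10^(59.5/10)) = 10·log₁₀(3785000) = 65.8 dB SPL.

65.8 dB SPL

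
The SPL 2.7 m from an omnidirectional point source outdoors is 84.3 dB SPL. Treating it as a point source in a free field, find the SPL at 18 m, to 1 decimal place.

67.8 dB SPL

For a point source in a free field, ΔL = −20·log₁₀(d₂/d₁).
ΔL = −20·log₁₀(18/2.7) = -16.48 dB, so L₂ = 84.3 + (-16.48) = 67.8 dB SPL.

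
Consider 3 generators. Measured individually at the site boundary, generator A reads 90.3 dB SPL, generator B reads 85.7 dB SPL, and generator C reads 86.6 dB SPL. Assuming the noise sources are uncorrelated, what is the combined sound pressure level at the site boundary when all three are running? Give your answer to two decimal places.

Incoherent sources sum as intensities:
L_total = 10·log₁₀(10^(90.3/10) + 10^(85.7/10) + 10^(86.6/10)) = 10·log₁₀(1900000000) = 92.79 dB SPL.

92.79 dB SPL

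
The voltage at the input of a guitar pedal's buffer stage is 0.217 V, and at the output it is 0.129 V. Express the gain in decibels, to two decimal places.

-4.52 dB

For a voltage ratio, dB = 20·log₁₀(V₂/V₁).
20·log₁₀(0.129/0.217) = 20·log₁₀(0.5945) = -4.52 dB.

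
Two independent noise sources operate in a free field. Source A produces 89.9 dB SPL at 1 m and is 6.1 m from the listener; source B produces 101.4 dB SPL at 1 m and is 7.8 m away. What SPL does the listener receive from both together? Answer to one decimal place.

At the listener: L_A = 89.9 − 20·log₁₀(6.1) = 74.19 dB; L_B = 101.4 − 20·log₁₀(7.8) = 83.56 dB.
Combined: 10·log₁₀(10^(74.19/10)+10^(83.56/10)) = 84.0 dB SPL.

84.0 dB SPL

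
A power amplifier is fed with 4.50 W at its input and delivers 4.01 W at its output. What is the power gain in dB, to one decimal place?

-0.5 dB

For a power ratio, dB = 10·log₁₀(P₂/P₁).
10·log₁₀(4.01/4.50) = 10·log₁₀(0.8911) = -0.5 dB.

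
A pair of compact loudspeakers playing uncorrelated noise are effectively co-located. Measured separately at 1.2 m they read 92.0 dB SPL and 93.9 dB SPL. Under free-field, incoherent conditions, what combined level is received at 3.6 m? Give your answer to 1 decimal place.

86.5 dB SPL

Combined at 1.2 m: 10·log₁₀(10^(92.0/10)+10^(93.9/10)) = 96.06 dB SPL.
Then apply −20·log₁₀(3.6/1.2) = -9.54 dB → 86.5 dB SPL.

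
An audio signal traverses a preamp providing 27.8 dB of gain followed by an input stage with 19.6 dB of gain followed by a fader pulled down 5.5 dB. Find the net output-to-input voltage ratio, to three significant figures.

Net gain = 27.8 + 19.6 + (−5.5) = 41.9 dB.
Voltage ratio = 10^(41.9/20) = 124.

124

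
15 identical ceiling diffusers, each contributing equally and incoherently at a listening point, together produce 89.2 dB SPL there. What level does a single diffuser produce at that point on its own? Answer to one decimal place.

77.4 dB SPL

15 equal incoherent sources add 10·log₁₀(15) = 11.76 dB over one source.
L_one = 89.2 − 11.76 = 77.4 dB SPL.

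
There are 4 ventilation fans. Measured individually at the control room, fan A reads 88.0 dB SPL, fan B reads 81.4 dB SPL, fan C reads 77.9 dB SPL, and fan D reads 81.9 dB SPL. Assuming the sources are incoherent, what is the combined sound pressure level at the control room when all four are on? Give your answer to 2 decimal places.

89.94 dB SPL

Uncorrelated sources add in intensity (power), not in dB.
L_total = 10·log₁₀(10^(88.0/10) + 10^(81.4/10) + 10^(77.9/10) + 10^(81.9/10)) = 10·log₁₀(985500000) = 89.94 dB SPL.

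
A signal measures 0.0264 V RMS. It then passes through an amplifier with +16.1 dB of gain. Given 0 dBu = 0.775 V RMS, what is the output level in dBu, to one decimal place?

Input level: 20·log₁₀(0.0264/0.775) = -29.35 dBu.
Output: -29.35 + 16.1 = -13.3 dBu.

-13.3 dBu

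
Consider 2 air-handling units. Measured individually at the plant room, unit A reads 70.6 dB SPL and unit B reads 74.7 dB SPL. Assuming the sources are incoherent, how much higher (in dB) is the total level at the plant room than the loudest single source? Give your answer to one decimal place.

1.4 dB

Incoherent sources sum as intensities:
L_total = 10·log₁₀(10^(70.6/10) + 10^(74.7/10)) = 76.13 dB SPL.
Excess over the loudest (74.7 dB): 76.13 − 74.7 = 1.4 dB.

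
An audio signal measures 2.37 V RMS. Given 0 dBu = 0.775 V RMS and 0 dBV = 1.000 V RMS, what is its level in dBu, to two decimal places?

+9.71 dBu

dBu = 20·log₁₀(V / 0.775 V).
20·log₁₀(2.37/0.775) = +9.71 dBu.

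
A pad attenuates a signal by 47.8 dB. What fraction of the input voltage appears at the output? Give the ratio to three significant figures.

0.00407

Voltage ratio = 10^(dB/20).
10^(-47.8/20) = 10^(-2.390) = 0.00407.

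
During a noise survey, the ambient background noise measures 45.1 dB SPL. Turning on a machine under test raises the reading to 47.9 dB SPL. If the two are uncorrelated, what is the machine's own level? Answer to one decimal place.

Subtract intensities: L_src = 10·log₁₀(10^(L_total/10) − 10^(L_bg/10)).
L_src = 10·log₁₀(10^(47.9/10) − 10^(45.1/10)) = 10·log₁₀(29300) = 44.7 dB SPL.

44.7 dB SPL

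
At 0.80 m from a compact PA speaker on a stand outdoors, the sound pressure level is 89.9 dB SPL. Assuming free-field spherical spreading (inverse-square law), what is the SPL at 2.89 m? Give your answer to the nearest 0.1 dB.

78.7 dB SPL

For a point source in a free field, ΔL = −20·log₁₀(d₂/d₁).
ΔL = −20·log₁₀(2.89/0.80) = -11.16 dB, so L₂ = 89.9 + (-11.16) = 78.7 dB SPL.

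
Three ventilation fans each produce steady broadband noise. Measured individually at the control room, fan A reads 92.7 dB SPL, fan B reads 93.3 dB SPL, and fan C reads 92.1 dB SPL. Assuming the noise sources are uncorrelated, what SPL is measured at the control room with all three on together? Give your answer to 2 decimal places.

Add the sources as powers (linear), then convert back to dB:
L_total = 10·log₁₀(10^(92.7/10) + 10^(93.3/10) + 10^(92.1/10)) = 10·log₁₀(5622000000) = 97.50 dB SPL.

97.50 dB SPL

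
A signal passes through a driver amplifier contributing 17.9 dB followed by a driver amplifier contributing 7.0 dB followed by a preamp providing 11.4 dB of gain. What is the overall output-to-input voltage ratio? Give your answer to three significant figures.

Net gain = 17.9 + 7.0 + 11.4 = 36.3 dB.
Voltage ratio = 10^(36.3/20) = 65.3.

65.3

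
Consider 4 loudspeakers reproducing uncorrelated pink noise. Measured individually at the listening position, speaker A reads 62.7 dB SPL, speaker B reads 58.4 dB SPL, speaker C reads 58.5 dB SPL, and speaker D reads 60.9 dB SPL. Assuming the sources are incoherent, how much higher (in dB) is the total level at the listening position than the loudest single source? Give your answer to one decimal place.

3.8 dB

Incoherent sources sum as intensities:
L_total = 10·log₁₀(10^(62.7/10) + 10^(58.4/10) + 10^(58.5/10) + 10^(60.9/10)) = 66.52 dB SPL.
Excess over the loudest (62.7 dB): 66.52 − 62.7 = 3.8 dB.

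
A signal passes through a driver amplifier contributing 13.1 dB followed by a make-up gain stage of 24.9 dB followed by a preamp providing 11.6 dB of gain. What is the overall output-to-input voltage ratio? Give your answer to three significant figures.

302

Net gain = 13.1 + 24.9 + 11.6 = 49.6 dB.
Voltage ratio = 10^(49.6/20) = 302.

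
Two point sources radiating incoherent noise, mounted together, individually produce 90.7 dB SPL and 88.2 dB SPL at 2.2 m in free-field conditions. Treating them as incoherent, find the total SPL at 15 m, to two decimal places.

Combined at 2.2 m: 10·log₁₀(10^(90.7/10)+10^(88.2/10)) = 92.638 dB SPL.
Then apply −20·log₁₀(15/2.2) = -16.673 dB → 75.96 dB SPL.

75.96 dB SPL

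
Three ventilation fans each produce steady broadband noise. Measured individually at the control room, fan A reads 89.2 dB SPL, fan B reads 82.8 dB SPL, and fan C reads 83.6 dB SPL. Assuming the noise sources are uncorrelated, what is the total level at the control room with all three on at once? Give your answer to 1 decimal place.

Add the sources as powers (linear), then convert back to dB:
L_total = 10·log₁₀(10^(89.2/10) + 10^(82.8/10) + 10^(83.6/10)) = 10·log₁₀(1251000000) = 91.0 dB SPL.

91.0 dB SPL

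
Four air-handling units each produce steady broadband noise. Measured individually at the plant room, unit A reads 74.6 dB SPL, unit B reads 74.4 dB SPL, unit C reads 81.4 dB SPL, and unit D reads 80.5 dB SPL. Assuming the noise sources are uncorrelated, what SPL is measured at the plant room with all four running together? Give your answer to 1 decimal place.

Add the sources as powers (linear), then convert back to dB:
L_total = 10·log₁₀(10^(74.6/10) + 10^(74.4/10) + 10^(81.4/10) + 10^(80.5/10)) = 10·log₁₀(306600000) = 84.9 dB SPL.

84.9 dB SPL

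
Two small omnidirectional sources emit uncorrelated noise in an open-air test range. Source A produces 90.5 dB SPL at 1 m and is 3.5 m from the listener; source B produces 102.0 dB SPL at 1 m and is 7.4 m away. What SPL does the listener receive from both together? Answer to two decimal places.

85.81 dB SPL

At the listener: L_A = 90.5 − 20·log₁₀(3.5) = 79.619 dB; L_B = 102.0 − 20·log₁₀(7.4) = 84.615 dB.
Combined: 10·log₁₀(10^(79.619/10)+10^(84.615/10)) = 85.81 dB SPL.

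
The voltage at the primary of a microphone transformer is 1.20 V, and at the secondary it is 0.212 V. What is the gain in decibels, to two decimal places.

Voltage ratio → dB uses the 20·log₁₀ form:
20·log₁₀(0.212/1.20) = 20·log₁₀(0.1767) = -15.06 dB.

-15.06 dB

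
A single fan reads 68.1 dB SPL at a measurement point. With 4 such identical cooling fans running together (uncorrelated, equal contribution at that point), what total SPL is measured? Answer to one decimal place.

4 equal incoherent sources raise the level by 10·log₁₀(4) = 6.02 dB.
L_total = 68.1 + 6.02 = 74.1 dB SPL.

74.1 dB SPL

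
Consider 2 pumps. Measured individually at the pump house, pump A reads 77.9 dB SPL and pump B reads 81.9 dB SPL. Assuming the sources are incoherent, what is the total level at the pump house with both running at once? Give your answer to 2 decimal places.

Uncorrelated sources add in intensity (power), not in dB.
L_total = 10·log₁₀(10^(77.9/10) + 10^(81.9/10)) = 10·log₁₀(216500000) = 83.36 dB SPL.

83.36 dB SPL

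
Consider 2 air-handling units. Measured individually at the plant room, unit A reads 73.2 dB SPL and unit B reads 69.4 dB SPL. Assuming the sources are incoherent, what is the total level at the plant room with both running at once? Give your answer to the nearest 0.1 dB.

Add the sources as powers (linear), then convert back to dB:
L_total = 10·log₁₀(10^(73.2/10) + 10^(69.4/10)) = 10·log₁₀(29600000) = 74.7 dB SPL.

74.7 dB SPL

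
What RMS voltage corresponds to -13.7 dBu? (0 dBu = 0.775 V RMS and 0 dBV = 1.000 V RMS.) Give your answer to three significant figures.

V = 0.775 V × 10^(-13.7/20).
= 0.775 × 0.2065 = 0.160 V.

0.160 V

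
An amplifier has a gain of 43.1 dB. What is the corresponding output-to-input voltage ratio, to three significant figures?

Voltage ratio = 10^(dB/20).
10^(43.1/20) = 10^(2.155) = 143.

143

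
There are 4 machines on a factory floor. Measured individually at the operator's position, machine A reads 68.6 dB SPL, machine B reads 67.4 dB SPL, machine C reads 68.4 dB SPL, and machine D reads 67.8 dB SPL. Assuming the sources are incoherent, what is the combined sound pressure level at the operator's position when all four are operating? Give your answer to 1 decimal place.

Uncorrelated sources add in intensity (power), not in dB.
L_total = 10·log₁₀(10^(68.6/10) + 10^(67.4/10) + 10^(68.4/10) + 10^(67.8/10)) = 10·log₁₀(25680000) = 74.1 dB SPL.

74.1 dB SPL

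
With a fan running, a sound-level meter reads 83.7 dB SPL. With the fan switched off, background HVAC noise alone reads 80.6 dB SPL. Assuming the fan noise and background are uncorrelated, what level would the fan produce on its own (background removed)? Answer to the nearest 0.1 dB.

80.8 dB SPL

Remove the background by subtracting linear intensities:
L_src = 10·log₁₀(10^(83.7/10) − 10^(80.6/10)) = 10·log₁₀(119600000) = 80.8 dB SPL.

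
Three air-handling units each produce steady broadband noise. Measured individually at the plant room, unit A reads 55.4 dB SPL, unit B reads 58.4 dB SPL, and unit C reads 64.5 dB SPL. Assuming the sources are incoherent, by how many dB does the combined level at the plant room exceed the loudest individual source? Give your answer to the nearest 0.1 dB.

1.4 dB

Incoherent sources sum as intensities:
L_total = 10·log₁₀(10^(55.4/10) + 10^(58.4/10) + 10^(64.5/10)) = 65.86 dB SPL.
Excess over the loudest (64.5 dB): 65.86 − 64.5 = 1.4 dB.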